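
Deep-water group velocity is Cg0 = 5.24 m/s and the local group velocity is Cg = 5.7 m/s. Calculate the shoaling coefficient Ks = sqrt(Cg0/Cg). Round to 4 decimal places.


Ks = sqrt(Cg0 / Cg)
Ks = sqrt(5.24 / 5.7)
Ks = sqrt(0.9193)
Ks = 0.9588

0.9588


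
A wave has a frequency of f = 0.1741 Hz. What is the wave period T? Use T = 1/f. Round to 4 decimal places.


T = 1 / f
T = 1 / 0.1741
T = 5.7438 s

5.7438


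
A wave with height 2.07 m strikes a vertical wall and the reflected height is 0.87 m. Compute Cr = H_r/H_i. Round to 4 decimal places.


Cr = H_r / H_i
Cr = 0.87 / 2.07
Cr = 0.4203

0.4203


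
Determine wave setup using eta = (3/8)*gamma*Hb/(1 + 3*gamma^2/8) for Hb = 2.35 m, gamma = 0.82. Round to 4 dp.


eta = (3/8) * gamma * Hb / (1 + 3*gamma^2/8)
Numerator = (3/8) * 0.82 * 2.35 = 0.722625
Denominator = 1 + 3*0.82^2/8 = 1 + 0.252150 = 1.252150
eta = 0.722625 / 1.252150
eta = 0.5771 m

0.5771


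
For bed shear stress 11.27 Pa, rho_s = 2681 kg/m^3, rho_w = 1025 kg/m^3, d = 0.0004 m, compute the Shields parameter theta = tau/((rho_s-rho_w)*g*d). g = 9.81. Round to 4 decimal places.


theta = tau / ((rho_s - rho_w) * g * d)
rho_s - rho_w = 2681 - 1025 = 1656
Denominator = 1656 * 9.81 * 0.0004 = 6.498144
theta = 11.27 / 6.498144
theta = 1.7343

1.7343


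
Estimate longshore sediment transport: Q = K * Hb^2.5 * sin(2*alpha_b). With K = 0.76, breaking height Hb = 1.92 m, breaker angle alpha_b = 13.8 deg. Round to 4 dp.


Q = K * Hb^2.5 * sin(2 * alpha_b)
Hb^2.5 = 1.92^2.5 = 5.108026
sin(2 * 13.8) = sin(27.6) = 0.463296
Q = 0.76 * 5.108026 * 0.463296
Q = 1.7986 m^3/s

1.7986


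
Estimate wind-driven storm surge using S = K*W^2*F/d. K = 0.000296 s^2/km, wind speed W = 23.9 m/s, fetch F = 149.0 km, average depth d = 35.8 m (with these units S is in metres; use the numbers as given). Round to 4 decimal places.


S = K * W^2 * F / d
W^2 = 23.9^2 = 571.21
S = 0.000296 * 571.21 * 149.0 / 35.8
Numerator = 0.000296 * 571.21 * 149.0 = 25.192646
S = 25.192646 / 35.8 = 0.7037 m

0.7037


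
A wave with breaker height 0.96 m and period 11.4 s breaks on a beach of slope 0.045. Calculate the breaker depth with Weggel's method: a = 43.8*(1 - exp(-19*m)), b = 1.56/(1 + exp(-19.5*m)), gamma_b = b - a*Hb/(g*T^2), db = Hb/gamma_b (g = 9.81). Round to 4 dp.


a = 43.8 * (1 - exp(-19 * m))
exp(-19 * 0.045) = exp(-0.8550) = 0.425283
a = 43.8 * (1 - 0.425283) = 25.172596
b = 1.56 / (1 + exp(-19.5 * m))
exp(-19.5 * 0.045) = exp(-0.8775) = 0.415821
b = 1.56 / (1 + 0.415821) = 1.101834
Hb / (g * T^2) = 0.96 / (9.81 * 11.4^2) = 0.96 / 1274.9076 = 0.00075300
gamma_b = b - a * Hb/(g*T^2) = 1.101834 - 25.172596 * 0.00075300 = 1.082879
db = Hb / gamma_b = 0.96 / 1.082879
db = 0.8865 m

0.8865


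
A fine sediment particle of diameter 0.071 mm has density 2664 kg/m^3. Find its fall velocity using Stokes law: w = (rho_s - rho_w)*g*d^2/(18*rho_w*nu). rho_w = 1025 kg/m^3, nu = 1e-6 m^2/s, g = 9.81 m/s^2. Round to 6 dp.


w = (rho_s - rho_w) * g * d^2 / (18 * rho_w * nu)
d = 0.071 mm = 0.000071 m
rho_s - rho_w = 2664 - 1025 = 1639
Numerator = 1639 * 9.81 * (0.000071)^2 = 0.000081052172
Denominator = 18 * 1025 * 1e-6 = 0.018450
w = 0.004393 m/s

0.004393


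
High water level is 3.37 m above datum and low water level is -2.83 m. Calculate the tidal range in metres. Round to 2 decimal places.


Tidal range = High water - Low water
Tidal range = 3.37 - (-2.83)
Tidal range = 6.20 m

6.20


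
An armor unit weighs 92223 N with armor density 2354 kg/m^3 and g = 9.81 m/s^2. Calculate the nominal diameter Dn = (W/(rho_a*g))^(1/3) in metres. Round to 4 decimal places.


V = W / (rho_a * g)
V = 92223 / (2354 * 9.81)
V = 92223 / 23092.74
V = 3.993593 m^3
Dn = V^(1/3) = 3.993593^(1/3)
Dn = 1.5866 m

1.5866


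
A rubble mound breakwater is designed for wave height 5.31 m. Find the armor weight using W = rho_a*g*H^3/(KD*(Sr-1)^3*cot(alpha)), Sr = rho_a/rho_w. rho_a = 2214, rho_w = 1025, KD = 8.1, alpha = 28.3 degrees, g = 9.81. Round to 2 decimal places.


Sr = rho_a / rho_w = 2214 / 1025 = 2.160000
(Sr - 1) = 1.160000
(Sr - 1)^3 = 1.560896
cot(28.3) = 1 / tan(28.3) = 1 / 0.538445 = 1.857202
Numerator = 2214 * 9.81 * 5.31^3 = 3251847.6245
Denominator = 8.1 * 1.560896 * 1.857202 = 23.481078
W = 3251847.6245 / 23.481078
W = 138488.01 N

138488.01


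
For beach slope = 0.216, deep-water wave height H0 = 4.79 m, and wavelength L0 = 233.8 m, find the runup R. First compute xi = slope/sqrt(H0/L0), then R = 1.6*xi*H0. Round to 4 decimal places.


xi = slope / sqrt(H0/L0)
H0/L0 = 4.79/233.8 = 0.020488
sqrt(0.020488) = 0.143135
xi = 0.216 / 0.143135 = 1.509066
R = 1.6 * xi * H0 = 1.6 * 1.509066 * 4.79
R = 11.5655 m

11.5655


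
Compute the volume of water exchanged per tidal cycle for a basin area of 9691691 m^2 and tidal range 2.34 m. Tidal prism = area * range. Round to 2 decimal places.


Tidal prism = Area * Tidal range
P = 9691691 * 2.34
P = 22678556.94 m^3

22678556.94


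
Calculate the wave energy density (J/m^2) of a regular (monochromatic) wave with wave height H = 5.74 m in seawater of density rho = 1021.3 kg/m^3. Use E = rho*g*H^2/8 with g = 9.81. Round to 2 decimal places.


E = (1/8) * rho * g * H^2
E = (1/8) * 1021.3 * 9.81 * 5.74^2
E = 0.125 * 1021.3 * 9.81 * 32.9476
E = 41262.56 J/m^2

41262.56


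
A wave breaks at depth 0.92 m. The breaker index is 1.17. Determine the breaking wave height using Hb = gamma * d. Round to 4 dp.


Hb = gamma * d
Hb = 1.17 * 0.92
Hb = 1.0764 m

1.0764


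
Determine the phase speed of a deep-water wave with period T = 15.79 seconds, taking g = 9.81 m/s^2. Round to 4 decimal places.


We use the deep-water celerity formula:
C = g * T / (2 * pi)
C = 9.81 * 15.79 / (2 * 3.14159...)
C = 154.899900 / 6.283185
C = 24.6531 m/s

24.6531


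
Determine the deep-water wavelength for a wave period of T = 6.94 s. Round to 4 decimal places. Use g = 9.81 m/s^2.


L0 = g * T^2 / (2 * pi)
L0 = 9.81 * 6.94^2 / (2 * pi)
L0 = 9.81 * 48.1636 / 6.28319
L0 = 472.4849 / 6.28319
L0 = 75.1983 m

75.1983


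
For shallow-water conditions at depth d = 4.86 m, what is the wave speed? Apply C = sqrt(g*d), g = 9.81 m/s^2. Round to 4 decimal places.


Using the shallow-water approximation:
C = sqrt(g * d) = sqrt(9.81 * 4.86)
C = sqrt(47.6766)
C = 6.9048 m/s

6.9048


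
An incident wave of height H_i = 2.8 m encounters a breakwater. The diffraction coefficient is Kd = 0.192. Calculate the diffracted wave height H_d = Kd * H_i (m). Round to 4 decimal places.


H_d = Kd * H_i
H_d = 0.192 * 2.8
H_d = 0.5376 m

0.5376


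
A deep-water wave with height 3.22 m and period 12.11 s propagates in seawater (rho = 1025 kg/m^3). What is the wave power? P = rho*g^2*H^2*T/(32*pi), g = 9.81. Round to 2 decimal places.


P = rho * g^2 * H^2 * T / (32 * pi)
P = 1025 * 9.81^2 * 3.22^2 * 12.11 / (32 * pi)
P = 1025 * 96.2361 * 10.3684 * 12.11 / 100.53096
P = 123202.04 W/m

123202.04


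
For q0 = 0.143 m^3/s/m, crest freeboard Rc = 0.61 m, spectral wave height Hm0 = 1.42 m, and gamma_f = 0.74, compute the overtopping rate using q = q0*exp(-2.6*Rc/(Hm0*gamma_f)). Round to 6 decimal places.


q = q0 * exp(-2.6 * Rc / (Hm0 * gamma_f))
Exponent = -2.6 * 0.61 / (1.42 * 0.74)
= -2.6 * 0.61 / 1.0508
= -1.509326
exp(-1.509326) = 0.221059
q = 0.143 * 0.221059
q = 0.031611 m^3/s/m

0.031611


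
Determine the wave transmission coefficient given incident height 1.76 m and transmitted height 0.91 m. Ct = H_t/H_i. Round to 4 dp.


Ct = H_t / H_i
Ct = 0.91 / 1.76
Ct = 0.5170

0.5170


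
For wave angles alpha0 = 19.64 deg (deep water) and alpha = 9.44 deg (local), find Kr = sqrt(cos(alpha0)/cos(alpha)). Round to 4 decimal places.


Kr = sqrt(cos(alpha0) / cos(alpha))
cos(19.64) = 0.941823
cos(9.44) = 0.986458
Kr = sqrt(0.941823 / 0.986458)
Kr = sqrt(0.954752)
Kr = 0.9771

0.9771


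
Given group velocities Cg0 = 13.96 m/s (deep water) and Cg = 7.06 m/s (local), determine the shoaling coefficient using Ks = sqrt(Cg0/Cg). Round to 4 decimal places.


Ks = sqrt(Cg0 / Cg)
Ks = sqrt(13.96 / 7.06)
Ks = sqrt(1.9773)
Ks = 1.4062

1.4062


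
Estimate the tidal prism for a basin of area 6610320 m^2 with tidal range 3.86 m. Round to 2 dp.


Tidal prism = Area * Tidal range
P = 6610320 * 3.86
P = 25515835.20 m^3

25515835.20


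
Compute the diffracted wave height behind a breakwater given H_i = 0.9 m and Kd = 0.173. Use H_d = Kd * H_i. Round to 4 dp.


H_d = Kd * H_i
H_d = 0.173 * 0.9
H_d = 0.1557 m

0.1557


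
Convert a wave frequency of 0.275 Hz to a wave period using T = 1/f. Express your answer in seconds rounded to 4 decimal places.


T = 1 / f
T = 1 / 0.275
T = 3.6364 s

3.6364


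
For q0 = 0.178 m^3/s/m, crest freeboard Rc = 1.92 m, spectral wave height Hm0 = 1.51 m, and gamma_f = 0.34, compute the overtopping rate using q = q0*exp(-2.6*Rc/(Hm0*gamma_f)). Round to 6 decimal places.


q = q0 * exp(-2.6 * Rc / (Hm0 * gamma_f))
Exponent = -2.6 * 1.92 / (1.51 * 0.34)
= -2.6 * 1.92 / 0.5134
= -9.723413
exp(-9.723413) = 0.000060
q = 0.178 * 0.000060
q = 0.000011 m^3/s/m

0.000011


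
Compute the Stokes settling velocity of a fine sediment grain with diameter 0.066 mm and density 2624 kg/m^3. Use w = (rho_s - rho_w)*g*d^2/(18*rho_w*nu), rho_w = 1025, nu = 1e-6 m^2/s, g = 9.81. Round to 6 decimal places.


w = (rho_s - rho_w) * g * d^2 / (18 * rho_w * nu)
d = 0.066 mm = 0.000066 m
rho_s - rho_w = 2624 - 1025 = 1599
Numerator = 1599 * 9.81 * (0.000066)^2 = 0.000068329044
Denominator = 18 * 1025 * 1e-6 = 0.018450
w = 0.003703 m/s

0.003703


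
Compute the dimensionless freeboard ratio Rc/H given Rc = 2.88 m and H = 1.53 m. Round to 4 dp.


Relative freeboard = Rc / H
= 2.88 / 1.53
= 1.8824

1.8824


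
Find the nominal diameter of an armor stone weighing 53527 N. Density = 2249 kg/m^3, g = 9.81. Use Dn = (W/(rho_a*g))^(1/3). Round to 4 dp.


V = W / (rho_a * g)
V = 53527 / (2249 * 9.81)
V = 53527 / 22062.69
V = 2.426132 m^3
Dn = V^(1/3) = 2.426132^(1/3)
Dn = 1.3437 m

1.3437


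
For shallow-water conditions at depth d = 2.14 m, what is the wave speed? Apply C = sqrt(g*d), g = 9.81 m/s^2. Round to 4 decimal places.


Using the shallow-water approximation:
C = sqrt(g * d) = sqrt(9.81 * 2.14)
C = sqrt(20.9934)
C = 4.5819 m/s

4.5819


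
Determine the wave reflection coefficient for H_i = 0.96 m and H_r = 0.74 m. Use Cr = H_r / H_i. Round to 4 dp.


Cr = H_r / H_i
Cr = 0.74 / 0.96
Cr = 0.7708

0.7708


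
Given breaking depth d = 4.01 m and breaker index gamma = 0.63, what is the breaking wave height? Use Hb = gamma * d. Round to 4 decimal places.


Hb = gamma * d
Hb = 0.63 * 4.01
Hb = 2.5263 m

2.5263


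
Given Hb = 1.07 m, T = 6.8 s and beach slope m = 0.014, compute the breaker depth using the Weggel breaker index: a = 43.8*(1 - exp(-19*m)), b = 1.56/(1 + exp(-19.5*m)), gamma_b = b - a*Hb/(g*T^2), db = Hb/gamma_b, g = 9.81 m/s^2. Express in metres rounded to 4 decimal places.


a = 43.8 * (1 - exp(-19 * m))
exp(-19 * 0.014) = exp(-0.2660) = 0.766439
a = 43.8 * (1 - 0.766439) = 10.229966
b = 1.56 / (1 + exp(-19.5 * m))
exp(-19.5 * 0.014) = exp(-0.2730) = 0.761093
b = 1.56 / (1 + 0.761093) = 0.885814
Hb / (g * T^2) = 1.07 / (9.81 * 6.8^2) = 1.07 / 453.6144 = 0.00235883
gamma_b = b - a * Hb/(g*T^2) = 0.885814 - 10.229966 * 0.00235883 = 0.861683
db = Hb / gamma_b = 1.07 / 0.861683
db = 1.2418 m

1.2418


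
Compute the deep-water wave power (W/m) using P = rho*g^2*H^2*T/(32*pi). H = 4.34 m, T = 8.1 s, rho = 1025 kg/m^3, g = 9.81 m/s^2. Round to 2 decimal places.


P = rho * g^2 * H^2 * T / (32 * pi)
P = 1025 * 9.81^2 * 4.34^2 * 8.1 / (32 * pi)
P = 1025 * 96.2361 * 18.8356 * 8.1 / 100.53096
P = 149701.62 W/m

149701.62


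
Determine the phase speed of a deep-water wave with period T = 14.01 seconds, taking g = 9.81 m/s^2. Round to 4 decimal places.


We use the deep-water celerity formula:
C = g * T / (2 * pi)
C = 9.81 * 14.01 / (2 * 3.14159...)
C = 137.438100 / 6.283185
C = 21.8740 m/s

21.8740


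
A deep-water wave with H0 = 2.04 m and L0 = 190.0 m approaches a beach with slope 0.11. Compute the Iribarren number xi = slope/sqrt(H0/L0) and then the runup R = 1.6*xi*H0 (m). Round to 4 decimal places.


xi = slope / sqrt(H0/L0)
H0/L0 = 2.04/190.0 = 0.010737
sqrt(0.010737) = 0.103619
xi = 0.11 / 0.103619 = 1.061584
R = 1.6 * xi * H0 = 1.6 * 1.061584 * 2.04
R = 3.4650 m

3.4650


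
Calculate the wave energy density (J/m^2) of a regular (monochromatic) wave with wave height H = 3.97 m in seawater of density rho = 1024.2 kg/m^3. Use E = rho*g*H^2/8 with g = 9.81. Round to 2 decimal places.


E = (1/8) * rho * g * H^2
E = (1/8) * 1024.2 * 9.81 * 3.97^2
E = 0.125 * 1024.2 * 9.81 * 15.7609
E = 19794.51 J/m^2

19794.51


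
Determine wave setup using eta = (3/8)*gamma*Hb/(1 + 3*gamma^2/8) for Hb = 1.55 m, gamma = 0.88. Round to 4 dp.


eta = (3/8) * gamma * Hb / (1 + 3*gamma^2/8)
Numerator = (3/8) * 0.88 * 1.55 = 0.511500
Denominator = 1 + 3*0.88^2/8 = 1 + 0.290400 = 1.290400
eta = 0.511500 / 1.290400
eta = 0.3964 m

0.3964


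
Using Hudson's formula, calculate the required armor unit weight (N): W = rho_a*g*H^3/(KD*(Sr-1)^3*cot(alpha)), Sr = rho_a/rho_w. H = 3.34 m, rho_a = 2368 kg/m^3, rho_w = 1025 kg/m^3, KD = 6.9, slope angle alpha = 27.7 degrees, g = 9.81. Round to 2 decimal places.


Sr = rho_a / rho_w = 2368 / 1025 = 2.310244
(Sr - 1) = 1.310244
(Sr - 1)^3 = 2.249347
cot(27.7) = 1 / tan(27.7) = 1 / 0.525012 = 1.904719
Numerator = 2368 * 9.81 * 3.34^3 = 865545.9047
Denominator = 6.9 * 2.249347 * 1.904719 = 29.562184
W = 865545.9047 / 29.562184
W = 29278.82 N

29278.82


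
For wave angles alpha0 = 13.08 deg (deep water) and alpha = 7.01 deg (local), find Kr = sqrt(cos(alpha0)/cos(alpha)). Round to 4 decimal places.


Kr = sqrt(cos(alpha0) / cos(alpha))
cos(13.08) = 0.974055
cos(7.01) = 0.992525
Kr = sqrt(0.974055 / 0.992525)
Kr = sqrt(0.981391)
Kr = 0.9907

0.9907


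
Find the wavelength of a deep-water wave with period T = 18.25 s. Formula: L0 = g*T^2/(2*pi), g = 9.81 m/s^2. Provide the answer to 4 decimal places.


L0 = g * T^2 / (2 * pi)
L0 = 9.81 * 18.25^2 / (2 * pi)
L0 = 9.81 * 333.0625 / 6.28319
L0 = 3267.3431 / 6.28319
L0 = 520.0138 m

520.0138


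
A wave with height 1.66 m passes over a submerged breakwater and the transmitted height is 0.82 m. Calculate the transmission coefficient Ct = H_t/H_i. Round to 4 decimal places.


Ct = H_t / H_i
Ct = 0.82 / 1.66
Ct = 0.4940

0.4940


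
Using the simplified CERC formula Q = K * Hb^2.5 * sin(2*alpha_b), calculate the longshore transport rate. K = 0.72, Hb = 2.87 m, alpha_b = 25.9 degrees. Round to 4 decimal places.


Q = K * Hb^2.5 * sin(2 * alpha_b)
Hb^2.5 = 2.87^2.5 = 13.954194
sin(2 * 25.9) = sin(51.8) = 0.785857
Q = 0.72 * 13.954194 * 0.785857
Q = 7.8955 m^3/s

7.8955


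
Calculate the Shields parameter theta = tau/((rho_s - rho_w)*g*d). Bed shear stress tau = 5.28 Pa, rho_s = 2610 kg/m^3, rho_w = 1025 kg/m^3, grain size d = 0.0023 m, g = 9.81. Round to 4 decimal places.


theta = tau / ((rho_s - rho_w) * g * d)
rho_s - rho_w = 2610 - 1025 = 1585
Denominator = 1585 * 9.81 * 0.0023 = 35.762355
theta = 5.28 / 35.762355
theta = 0.1476

0.1476


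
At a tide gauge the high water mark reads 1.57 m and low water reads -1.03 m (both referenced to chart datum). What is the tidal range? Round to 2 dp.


Tidal range = High water - Low water
Tidal range = 1.57 - (-1.03)
Tidal range = 2.60 m

2.60


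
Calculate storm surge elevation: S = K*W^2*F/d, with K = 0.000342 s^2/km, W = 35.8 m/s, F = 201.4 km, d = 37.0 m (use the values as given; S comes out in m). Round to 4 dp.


S = K * W^2 * F / d
W^2 = 35.8^2 = 1281.64
S = 0.000342 * 1281.64 * 201.4 / 37.0
Numerator = 0.000342 * 1281.64 * 201.4 = 88.277825
S = 88.277825 / 37.0 = 2.3859 m

2.3859


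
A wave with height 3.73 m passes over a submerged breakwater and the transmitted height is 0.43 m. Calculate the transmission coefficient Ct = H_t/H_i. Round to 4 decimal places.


Ct = H_t / H_i
Ct = 0.43 / 3.73
Ct = 0.1153

0.1153


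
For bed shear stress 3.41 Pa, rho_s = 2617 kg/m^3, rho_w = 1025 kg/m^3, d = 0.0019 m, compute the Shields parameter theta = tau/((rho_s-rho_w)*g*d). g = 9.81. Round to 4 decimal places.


theta = tau / ((rho_s - rho_w) * g * d)
rho_s - rho_w = 2617 - 1025 = 1592
Denominator = 1592 * 9.81 * 0.0019 = 29.673288
theta = 3.41 / 29.673288
theta = 0.1149

0.1149


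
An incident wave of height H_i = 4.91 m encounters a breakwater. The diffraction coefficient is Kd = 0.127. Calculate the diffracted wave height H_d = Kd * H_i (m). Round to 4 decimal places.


H_d = Kd * H_i
H_d = 0.127 * 4.91
H_d = 0.6236 m

0.6236


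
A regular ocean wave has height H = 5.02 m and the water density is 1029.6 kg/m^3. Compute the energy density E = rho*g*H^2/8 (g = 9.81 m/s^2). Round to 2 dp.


E = (1/8) * rho * g * H^2
E = (1/8) * 1029.6 * 9.81 * 5.02^2
E = 0.125 * 1029.6 * 9.81 * 25.2004
E = 31816.69 J/m^2

31816.69


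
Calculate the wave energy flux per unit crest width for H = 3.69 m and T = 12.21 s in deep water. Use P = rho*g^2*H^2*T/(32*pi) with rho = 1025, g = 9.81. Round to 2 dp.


P = rho * g^2 * H^2 * T / (32 * pi)
P = 1025 * 9.81^2 * 3.69^2 * 12.21 / (32 * pi)
P = 1025 * 96.2361 * 13.6161 * 12.21 / 100.53096
P = 163128.72 W/m

163128.72


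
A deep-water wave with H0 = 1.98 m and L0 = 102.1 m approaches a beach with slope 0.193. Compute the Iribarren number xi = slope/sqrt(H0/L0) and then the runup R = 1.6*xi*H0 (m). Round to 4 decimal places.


xi = slope / sqrt(H0/L0)
H0/L0 = 1.98/102.1 = 0.019393
sqrt(0.019393) = 0.139258
xi = 0.193 / 0.139258 = 1.385918
R = 1.6 * xi * H0 = 1.6 * 1.385918 * 1.98
R = 4.3906 m

4.3906


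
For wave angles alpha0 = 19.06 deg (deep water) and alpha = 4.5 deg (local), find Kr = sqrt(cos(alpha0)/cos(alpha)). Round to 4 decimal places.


Kr = sqrt(cos(alpha0) / cos(alpha))
cos(19.06) = 0.945177
cos(4.5) = 0.996917
Kr = sqrt(0.945177 / 0.996917)
Kr = sqrt(0.948100)
Kr = 0.9737

0.9737


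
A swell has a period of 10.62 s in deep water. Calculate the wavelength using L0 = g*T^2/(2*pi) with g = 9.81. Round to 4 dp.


L0 = g * T^2 / (2 * pi)
L0 = 9.81 * 10.62^2 / (2 * pi)
L0 = 9.81 * 112.7844 / 6.28319
L0 = 1106.4150 / 6.28319
L0 = 176.0914 m

176.0914


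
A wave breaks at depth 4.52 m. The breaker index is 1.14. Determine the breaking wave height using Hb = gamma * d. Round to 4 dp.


Hb = gamma * d
Hb = 1.14 * 4.52
Hb = 5.1528 m

5.1528


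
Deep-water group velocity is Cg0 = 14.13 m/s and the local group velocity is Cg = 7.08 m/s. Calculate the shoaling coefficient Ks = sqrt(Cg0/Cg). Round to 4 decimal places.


Ks = sqrt(Cg0 / Cg)
Ks = sqrt(14.13 / 7.08)
Ks = sqrt(1.9958)
Ks = 1.4127

1.4127


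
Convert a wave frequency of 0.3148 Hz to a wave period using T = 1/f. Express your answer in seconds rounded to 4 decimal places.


T = 1 / f
T = 1 / 0.3148
T = 3.1766 s

3.1766


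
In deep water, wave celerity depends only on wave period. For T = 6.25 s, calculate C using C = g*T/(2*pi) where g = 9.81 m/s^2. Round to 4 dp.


We use the deep-water celerity formula:
C = g * T / (2 * pi)
C = 9.81 * 6.25 / (2 * 3.14159...)
C = 61.312500 / 6.283185
C = 9.7582 m/s

9.7582


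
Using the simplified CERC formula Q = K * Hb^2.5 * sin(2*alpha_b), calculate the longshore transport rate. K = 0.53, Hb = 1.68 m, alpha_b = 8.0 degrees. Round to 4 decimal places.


Q = K * Hb^2.5 * sin(2 * alpha_b)
Hb^2.5 = 1.68^2.5 = 3.658249
sin(2 * 8.0) = sin(16.0) = 0.275637
Q = 0.53 * 3.658249 * 0.275637
Q = 0.5344 m^3/s

0.5344


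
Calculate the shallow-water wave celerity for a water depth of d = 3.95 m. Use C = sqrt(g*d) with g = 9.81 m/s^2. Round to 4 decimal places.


Using the shallow-water approximation:
C = sqrt(g * d) = sqrt(9.81 * 3.95)
C = sqrt(38.7495)
C = 6.2249 m/s

6.2249


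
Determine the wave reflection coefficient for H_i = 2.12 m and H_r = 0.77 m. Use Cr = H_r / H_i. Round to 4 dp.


Cr = H_r / H_i
Cr = 0.77 / 2.12
Cr = 0.3632

0.3632


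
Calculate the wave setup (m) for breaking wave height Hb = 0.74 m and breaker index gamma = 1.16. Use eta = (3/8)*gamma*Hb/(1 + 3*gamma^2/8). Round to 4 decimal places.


eta = (3/8) * gamma * Hb / (1 + 3*gamma^2/8)
Numerator = (3/8) * 1.16 * 0.74 = 0.321900
Denominator = 1 + 3*1.16^2/8 = 1 + 0.504600 = 1.504600
eta = 0.321900 / 1.504600
eta = 0.2139 m

0.2139


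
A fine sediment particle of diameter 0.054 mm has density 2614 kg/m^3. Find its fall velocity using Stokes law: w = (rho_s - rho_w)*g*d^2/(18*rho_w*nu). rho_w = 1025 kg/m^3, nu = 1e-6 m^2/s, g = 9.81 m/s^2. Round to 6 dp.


w = (rho_s - rho_w) * g * d^2 / (18 * rho_w * nu)
d = 0.054 mm = 0.000054 m
rho_s - rho_w = 2614 - 1025 = 1589
Numerator = 1589 * 9.81 * (0.000054)^2 = 0.000045454870
Denominator = 18 * 1025 * 1e-6 = 0.018450
w = 0.002464 m/s

0.002464


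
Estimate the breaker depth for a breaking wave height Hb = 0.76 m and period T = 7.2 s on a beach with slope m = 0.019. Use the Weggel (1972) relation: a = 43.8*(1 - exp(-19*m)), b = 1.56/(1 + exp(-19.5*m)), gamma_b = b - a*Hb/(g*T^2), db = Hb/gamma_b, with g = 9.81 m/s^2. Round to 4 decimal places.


a = 43.8 * (1 - exp(-19 * m))
exp(-19 * 0.019) = exp(-0.3610) = 0.696979
a = 43.8 * (1 - 0.696979) = 13.272320
b = 1.56 / (1 + exp(-19.5 * m))
exp(-19.5 * 0.019) = exp(-0.3705) = 0.690389
b = 1.56 / (1 + 0.690389) = 0.922864
Hb / (g * T^2) = 0.76 / (9.81 * 7.2^2) = 0.76 / 508.5504 = 0.00149444
gamma_b = b - a * Hb/(g*T^2) = 0.922864 - 13.272320 * 0.00149444 = 0.903030
db = Hb / gamma_b = 0.76 / 0.903030
db = 0.8416 m

0.8416


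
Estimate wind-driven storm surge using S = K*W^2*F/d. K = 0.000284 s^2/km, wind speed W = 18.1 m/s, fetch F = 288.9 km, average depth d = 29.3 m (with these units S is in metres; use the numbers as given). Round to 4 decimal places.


S = K * W^2 * F / d
W^2 = 18.1^2 = 327.61
S = 0.000284 * 327.61 * 288.9 / 29.3
Numerator = 0.000284 * 327.61 * 288.9 = 26.879614
S = 26.879614 / 29.3 = 0.9174 m

0.9174


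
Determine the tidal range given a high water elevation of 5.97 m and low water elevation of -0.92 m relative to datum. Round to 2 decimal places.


Tidal range = High water - Low water
Tidal range = 5.97 - (-0.92)
Tidal range = 6.89 m

6.89


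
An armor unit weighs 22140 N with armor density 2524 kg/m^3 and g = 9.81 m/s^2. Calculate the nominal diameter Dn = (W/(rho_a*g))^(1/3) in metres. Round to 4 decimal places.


V = W / (rho_a * g)
V = 22140 / (2524 * 9.81)
V = 22140 / 24760.44
V = 0.894168 m^3
Dn = V^(1/3) = 0.894168^(1/3)
Dn = 0.9634 m

0.9634


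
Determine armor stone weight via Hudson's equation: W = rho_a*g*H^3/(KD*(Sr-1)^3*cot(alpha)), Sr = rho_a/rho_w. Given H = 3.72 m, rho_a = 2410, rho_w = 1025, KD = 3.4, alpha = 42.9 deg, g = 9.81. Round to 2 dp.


Sr = rho_a / rho_w = 2410 / 1025 = 2.351220
(Sr - 1) = 1.351220
(Sr - 1)^3 = 2.467049
cot(42.9) = 1 / tan(42.9) = 1 / 0.929257 = 1.076128
Numerator = 2410 * 9.81 * 3.72^3 = 1217068.0723
Denominator = 3.4 * 2.467049 * 1.076128 = 9.026526
W = 1217068.0723 / 9.026526
W = 134832.39 N

134832.39


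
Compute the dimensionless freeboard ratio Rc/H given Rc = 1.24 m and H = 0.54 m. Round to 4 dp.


Relative freeboard = Rc / H
= 1.24 / 0.54
= 2.2963

2.2963


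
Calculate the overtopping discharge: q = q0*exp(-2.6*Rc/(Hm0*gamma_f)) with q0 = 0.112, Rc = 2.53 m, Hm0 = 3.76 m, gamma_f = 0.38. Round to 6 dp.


q = q0 * exp(-2.6 * Rc / (Hm0 * gamma_f))
Exponent = -2.6 * 2.53 / (3.76 * 0.38)
= -2.6 * 2.53 / 1.4288
= -4.603863
exp(-4.603863) = 0.010013
q = 0.112 * 0.010013
q = 0.001121 m^3/s/m

0.001121


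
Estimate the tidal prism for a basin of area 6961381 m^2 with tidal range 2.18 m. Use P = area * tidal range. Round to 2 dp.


Tidal prism = Area * Tidal range
P = 6961381 * 2.18
P = 15175810.58 m^3

15175810.58


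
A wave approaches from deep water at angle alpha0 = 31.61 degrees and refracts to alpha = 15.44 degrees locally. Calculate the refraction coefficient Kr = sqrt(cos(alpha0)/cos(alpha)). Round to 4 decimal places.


Kr = sqrt(cos(alpha0) / cos(alpha))
cos(31.61) = 0.851635
cos(15.44) = 0.963910
Kr = sqrt(0.851635 / 0.963910)
Kr = sqrt(0.883522)
Kr = 0.9400

0.9400


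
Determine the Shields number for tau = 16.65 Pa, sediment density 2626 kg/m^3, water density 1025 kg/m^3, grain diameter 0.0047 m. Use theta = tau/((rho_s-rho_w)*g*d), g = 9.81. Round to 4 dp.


theta = tau / ((rho_s - rho_w) * g * d)
rho_s - rho_w = 2626 - 1025 = 1601
Denominator = 1601 * 9.81 * 0.0047 = 73.817307
theta = 16.65 / 73.817307
theta = 0.2256

0.2256


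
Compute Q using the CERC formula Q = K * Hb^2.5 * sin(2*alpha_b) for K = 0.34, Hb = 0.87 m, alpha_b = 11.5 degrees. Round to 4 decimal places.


Q = K * Hb^2.5 * sin(2 * alpha_b)
Hb^2.5 = 0.87^2.5 = 0.705989
sin(2 * 11.5) = sin(23.0) = 0.390731
Q = 0.34 * 0.705989 * 0.390731
Q = 0.0938 m^3/s

0.0938


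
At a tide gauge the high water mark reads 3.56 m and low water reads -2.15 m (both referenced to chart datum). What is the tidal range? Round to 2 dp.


Tidal range = High water - Low water
Tidal range = 3.56 - (-2.15)
Tidal range = 5.71 m

5.71


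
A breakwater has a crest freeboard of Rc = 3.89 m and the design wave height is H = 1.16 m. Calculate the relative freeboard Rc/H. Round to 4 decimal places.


Relative freeboard = Rc / H
= 3.89 / 1.16
= 3.3534

3.3534


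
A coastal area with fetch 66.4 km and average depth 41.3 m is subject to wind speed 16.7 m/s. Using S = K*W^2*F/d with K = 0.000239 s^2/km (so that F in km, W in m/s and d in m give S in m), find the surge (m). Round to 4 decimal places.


S = K * W^2 * F / d
W^2 = 16.7^2 = 278.89
S = 0.000239 * 278.89 * 66.4 / 41.3
Numerator = 0.000239 * 278.89 * 66.4 = 4.425873
S = 4.425873 / 41.3 = 0.1072 m

0.1072


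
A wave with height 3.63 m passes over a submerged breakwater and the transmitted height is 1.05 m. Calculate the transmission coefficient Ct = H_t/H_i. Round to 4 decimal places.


Ct = H_t / H_i
Ct = 1.05 / 3.63
Ct = 0.2893

0.2893


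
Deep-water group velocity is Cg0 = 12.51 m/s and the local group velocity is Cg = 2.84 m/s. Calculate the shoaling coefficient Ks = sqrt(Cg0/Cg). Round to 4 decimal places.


Ks = sqrt(Cg0 / Cg)
Ks = sqrt(12.51 / 2.84)
Ks = sqrt(4.4049)
Ks = 2.0988

2.0988


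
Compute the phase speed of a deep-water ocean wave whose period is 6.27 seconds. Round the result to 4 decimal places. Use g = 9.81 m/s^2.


We use the deep-water celerity formula:
C = g * T / (2 * pi)
C = 9.81 * 6.27 / (2 * 3.14159...)
C = 61.508700 / 6.283185
C = 9.7894 m/s

9.7894


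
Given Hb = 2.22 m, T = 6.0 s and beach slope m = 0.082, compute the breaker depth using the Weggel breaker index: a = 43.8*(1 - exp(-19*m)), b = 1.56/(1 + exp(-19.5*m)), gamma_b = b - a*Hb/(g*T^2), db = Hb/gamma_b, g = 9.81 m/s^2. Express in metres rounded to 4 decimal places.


a = 43.8 * (1 - exp(-19 * m))
exp(-19 * 0.082) = exp(-1.5580) = 0.210557
a = 43.8 * (1 - 0.210557) = 34.577614
b = 1.56 / (1 + exp(-19.5 * m))
exp(-19.5 * 0.082) = exp(-1.5990) = 0.202099
b = 1.56 / (1 + 0.202099) = 1.297731
Hb / (g * T^2) = 2.22 / (9.81 * 6.0^2) = 2.22 / 353.1600 = 0.00628610
gamma_b = b - a * Hb/(g*T^2) = 1.297731 - 34.577614 * 0.00628610 = 1.080372
db = Hb / gamma_b = 2.22 / 1.080372
db = 2.0548 m

2.0548


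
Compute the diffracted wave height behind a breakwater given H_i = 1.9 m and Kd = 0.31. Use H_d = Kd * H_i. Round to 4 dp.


H_d = Kd * H_i
H_d = 0.31 * 1.9
H_d = 0.5890 m

0.5890


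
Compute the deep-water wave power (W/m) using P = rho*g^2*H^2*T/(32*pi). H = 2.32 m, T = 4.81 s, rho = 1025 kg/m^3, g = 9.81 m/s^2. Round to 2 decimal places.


P = rho * g^2 * H^2 * T / (32 * pi)
P = 1025 * 9.81^2 * 2.32^2 * 4.81 / (32 * pi)
P = 1025 * 96.2361 * 5.3824 * 4.81 / 100.53096
P = 25402.89 W/m

25402.89


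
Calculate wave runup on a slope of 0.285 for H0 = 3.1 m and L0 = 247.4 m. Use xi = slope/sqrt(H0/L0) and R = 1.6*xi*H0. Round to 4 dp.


xi = slope / sqrt(H0/L0)
H0/L0 = 3.1/247.4 = 0.012530
sqrt(0.012530) = 0.111939
xi = 0.285 / 0.111939 = 2.546032
R = 1.6 * xi * H0 = 1.6 * 2.546032 * 3.1
R = 12.6283 m

12.6283


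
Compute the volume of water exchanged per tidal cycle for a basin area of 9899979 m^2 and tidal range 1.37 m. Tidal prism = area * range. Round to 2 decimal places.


Tidal prism = Area * Tidal range
P = 9899979 * 1.37
P = 13562971.23 m^3

13562971.23


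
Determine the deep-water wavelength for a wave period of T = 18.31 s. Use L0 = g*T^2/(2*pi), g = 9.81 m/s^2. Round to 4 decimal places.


L0 = g * T^2 / (2 * pi)
L0 = 9.81 * 18.31^2 / (2 * pi)
L0 = 9.81 * 335.2561 / 6.28319
L0 = 3288.8623 / 6.28319
L0 = 523.4387 m

523.4387


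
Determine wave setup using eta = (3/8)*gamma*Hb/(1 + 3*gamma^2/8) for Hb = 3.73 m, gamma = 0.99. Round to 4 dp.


eta = (3/8) * gamma * Hb / (1 + 3*gamma^2/8)
Numerator = (3/8) * 0.99 * 3.73 = 1.384762
Denominator = 1 + 3*0.99^2/8 = 1 + 0.367538 = 1.367538
eta = 1.384762 / 1.367538
eta = 1.0126 m

1.0126


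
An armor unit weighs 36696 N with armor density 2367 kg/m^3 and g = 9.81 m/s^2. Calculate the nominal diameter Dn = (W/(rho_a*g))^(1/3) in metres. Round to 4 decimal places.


V = W / (rho_a * g)
V = 36696 / (2367 * 9.81)
V = 36696 / 23220.27
V = 1.580343 m^3
Dn = V^(1/3) = 1.580343^(1/3)
Dn = 1.1648 m

1.1648


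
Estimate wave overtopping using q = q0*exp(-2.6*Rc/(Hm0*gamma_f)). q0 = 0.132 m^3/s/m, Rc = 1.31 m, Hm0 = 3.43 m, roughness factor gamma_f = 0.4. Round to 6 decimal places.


q = q0 * exp(-2.6 * Rc / (Hm0 * gamma_f))
Exponent = -2.6 * 1.31 / (3.43 * 0.4)
= -2.6 * 1.31 / 1.3720
= -2.482507
exp(-2.482507) = 0.083534
q = 0.132 * 0.083534
q = 0.011026 m^3/s/m

0.011026


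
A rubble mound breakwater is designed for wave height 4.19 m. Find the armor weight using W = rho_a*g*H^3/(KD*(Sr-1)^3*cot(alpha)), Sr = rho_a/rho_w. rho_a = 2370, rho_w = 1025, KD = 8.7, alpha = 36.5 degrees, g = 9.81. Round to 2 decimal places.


Sr = rho_a / rho_w = 2370 / 1025 = 2.312195
(Sr - 1) = 1.312195
(Sr - 1)^3 = 2.259411
cot(36.5) = 1 / tan(36.5) = 1 / 0.739961 = 1.351422
Numerator = 2370 * 9.81 * 4.19^3 = 1710249.3037
Denominator = 8.7 * 2.259411 * 1.351422 = 26.564744
W = 1710249.3037 / 26.564744
W = 64380.42 N

64380.42


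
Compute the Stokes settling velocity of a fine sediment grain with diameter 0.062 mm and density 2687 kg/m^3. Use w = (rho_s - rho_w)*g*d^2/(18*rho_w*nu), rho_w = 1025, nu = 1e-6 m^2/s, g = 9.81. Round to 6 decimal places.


w = (rho_s - rho_w) * g * d^2 / (18 * rho_w * nu)
d = 0.062 mm = 0.000062 m
rho_s - rho_w = 2687 - 1025 = 1662
Numerator = 1662 * 9.81 * (0.000062)^2 = 0.000062673422
Denominator = 18 * 1025 * 1e-6 = 0.018450
w = 0.003397 m/s

0.003397


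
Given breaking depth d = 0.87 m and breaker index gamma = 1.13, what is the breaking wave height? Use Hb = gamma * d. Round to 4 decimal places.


Hb = gamma * d
Hb = 1.13 * 0.87
Hb = 0.9831 m

0.9831


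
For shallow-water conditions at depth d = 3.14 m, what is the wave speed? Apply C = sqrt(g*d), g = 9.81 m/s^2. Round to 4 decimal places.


Using the shallow-water approximation:
C = sqrt(g * d) = sqrt(9.81 * 3.14)
C = sqrt(30.8034)
C = 5.5501 m/s

5.5501


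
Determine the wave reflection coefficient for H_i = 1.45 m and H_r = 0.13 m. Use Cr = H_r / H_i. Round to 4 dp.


Cr = H_r / H_i
Cr = 0.13 / 1.45
Cr = 0.0897

0.0897


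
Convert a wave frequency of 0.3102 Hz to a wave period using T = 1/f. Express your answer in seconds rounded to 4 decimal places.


T = 1 / f
T = 1 / 0.3102
T = 3.2237 s

3.2237


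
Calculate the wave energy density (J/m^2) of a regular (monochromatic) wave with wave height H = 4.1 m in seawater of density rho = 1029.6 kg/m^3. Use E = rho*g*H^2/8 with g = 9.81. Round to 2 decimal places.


E = (1/8) * rho * g * H^2
E = (1/8) * 1029.6 * 9.81 * 4.1^2
E = 0.125 * 1029.6 * 9.81 * 16.8100
E = 21223.42 J/m^2

21223.42


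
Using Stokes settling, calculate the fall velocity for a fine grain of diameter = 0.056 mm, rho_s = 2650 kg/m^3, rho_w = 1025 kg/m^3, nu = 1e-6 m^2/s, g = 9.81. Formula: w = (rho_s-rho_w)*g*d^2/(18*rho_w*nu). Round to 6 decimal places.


w = (rho_s - rho_w) * g * d^2 / (18 * rho_w * nu)
d = 0.056 mm = 0.000056 m
rho_s - rho_w = 2650 - 1025 = 1625
Numerator = 1625 * 9.81 * (0.000056)^2 = 0.000049991760
Denominator = 18 * 1025 * 1e-6 = 0.018450
w = 0.002710 m/s

0.002710


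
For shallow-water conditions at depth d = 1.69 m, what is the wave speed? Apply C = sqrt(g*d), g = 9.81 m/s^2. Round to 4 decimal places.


Using the shallow-water approximation:
C = sqrt(g * d) = sqrt(9.81 * 1.69)
C = sqrt(16.5789)
C = 4.0717 m/s

4.0717


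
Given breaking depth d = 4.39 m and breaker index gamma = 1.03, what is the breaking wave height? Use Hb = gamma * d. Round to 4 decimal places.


Hb = gamma * d
Hb = 1.03 * 4.39
Hb = 4.5217 m

4.5217


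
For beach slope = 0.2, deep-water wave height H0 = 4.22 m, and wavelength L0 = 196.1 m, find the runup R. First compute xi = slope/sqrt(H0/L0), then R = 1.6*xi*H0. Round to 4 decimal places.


xi = slope / sqrt(H0/L0)
H0/L0 = 4.22/196.1 = 0.021520
sqrt(0.021520) = 0.146696
xi = 0.2 / 0.146696 = 1.363366
R = 1.6 * xi * H0 = 1.6 * 1.363366 * 4.22
R = 9.2054 m

9.2054


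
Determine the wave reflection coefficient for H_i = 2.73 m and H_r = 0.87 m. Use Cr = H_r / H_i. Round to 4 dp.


Cr = H_r / H_i
Cr = 0.87 / 2.73
Cr = 0.3187

0.3187


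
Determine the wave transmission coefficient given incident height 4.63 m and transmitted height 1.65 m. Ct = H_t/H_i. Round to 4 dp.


Ct = H_t / H_i
Ct = 1.65 / 4.63
Ct = 0.3564

0.3564


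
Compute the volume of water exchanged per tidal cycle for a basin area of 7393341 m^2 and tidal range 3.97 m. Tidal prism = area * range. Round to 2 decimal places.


Tidal prism = Area * Tidal range
P = 7393341 * 3.97
P = 29351563.77 m^3

29351563.77


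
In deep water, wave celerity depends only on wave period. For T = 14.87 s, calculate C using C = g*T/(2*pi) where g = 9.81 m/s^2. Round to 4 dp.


We use the deep-water celerity formula:
C = g * T / (2 * pi)
C = 9.81 * 14.87 / (2 * 3.14159...)
C = 145.874700 / 6.283185
C = 23.2167 m/s

23.2167


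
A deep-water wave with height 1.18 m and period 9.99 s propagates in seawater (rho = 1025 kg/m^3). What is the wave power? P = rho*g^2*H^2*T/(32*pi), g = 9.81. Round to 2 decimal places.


P = rho * g^2 * H^2 * T / (32 * pi)
P = 1025 * 9.81^2 * 1.18^2 * 9.99 / (32 * pi)
P = 1025 * 96.2361 * 1.3924 * 9.99 / 100.53096
P = 13648.71 W/m

13648.71


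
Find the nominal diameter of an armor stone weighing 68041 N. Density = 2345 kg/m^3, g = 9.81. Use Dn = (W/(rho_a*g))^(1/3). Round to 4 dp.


V = W / (rho_a * g)
V = 68041 / (2345 * 9.81)
V = 68041 / 23004.45
V = 2.957732 m^3
Dn = V^(1/3) = 2.957732^(1/3)
Dn = 1.4354 m

1.4354


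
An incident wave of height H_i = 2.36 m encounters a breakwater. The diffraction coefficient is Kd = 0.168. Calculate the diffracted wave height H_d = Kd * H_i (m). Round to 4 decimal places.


H_d = Kd * H_i
H_d = 0.168 * 2.36
H_d = 0.3965 m

0.3965


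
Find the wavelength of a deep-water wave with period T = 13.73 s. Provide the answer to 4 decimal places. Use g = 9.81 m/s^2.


L0 = g * T^2 / (2 * pi)
L0 = 9.81 * 13.73^2 / (2 * pi)
L0 = 9.81 * 188.5129 / 6.28319
L0 = 1849.3115 / 6.28319
L0 = 294.3271 m

294.3271


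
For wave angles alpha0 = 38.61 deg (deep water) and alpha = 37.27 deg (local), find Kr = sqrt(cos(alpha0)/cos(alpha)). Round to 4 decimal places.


Kr = sqrt(cos(alpha0) / cos(alpha))
cos(38.61) = 0.781412
cos(37.27) = 0.795791
Kr = sqrt(0.781412 / 0.795791)
Kr = sqrt(0.981931)
Kr = 0.9909

0.9909


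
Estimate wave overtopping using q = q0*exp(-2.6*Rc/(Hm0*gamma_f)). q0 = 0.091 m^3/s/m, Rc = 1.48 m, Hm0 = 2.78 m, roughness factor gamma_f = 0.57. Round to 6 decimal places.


q = q0 * exp(-2.6 * Rc / (Hm0 * gamma_f))
Exponent = -2.6 * 1.48 / (2.78 * 0.57)
= -2.6 * 1.48 / 1.5846
= -2.428373
exp(-2.428373) = 0.088180
q = 0.091 * 0.088180
q = 0.008024 m^3/s/m

0.008024


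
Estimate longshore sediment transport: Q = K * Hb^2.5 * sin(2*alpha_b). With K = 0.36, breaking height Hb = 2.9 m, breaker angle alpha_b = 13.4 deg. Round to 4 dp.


Q = K * Hb^2.5 * sin(2 * alpha_b)
Hb^2.5 = 2.9^2.5 = 14.321714
sin(2 * 13.4) = sin(26.8) = 0.450878
Q = 0.36 * 14.321714 * 0.450878
Q = 2.3246 m^3/s

2.3246


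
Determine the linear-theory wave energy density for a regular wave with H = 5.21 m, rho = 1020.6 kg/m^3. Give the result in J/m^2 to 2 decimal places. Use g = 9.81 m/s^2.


E = (1/8) * rho * g * H^2
E = (1/8) * 1020.6 * 9.81 * 5.21^2
E = 0.125 * 1020.6 * 9.81 * 27.1441
E = 33971.13 J/m^2

33971.13


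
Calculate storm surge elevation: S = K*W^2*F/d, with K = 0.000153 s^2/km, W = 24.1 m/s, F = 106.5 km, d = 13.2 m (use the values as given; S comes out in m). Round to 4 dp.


S = K * W^2 * F / d
W^2 = 24.1^2 = 580.81
S = 0.000153 * 580.81 * 106.5 / 13.2
Numerator = 0.000153 * 580.81 * 106.5 = 9.464009
S = 9.464009 / 13.2 = 0.7170 m

0.7170


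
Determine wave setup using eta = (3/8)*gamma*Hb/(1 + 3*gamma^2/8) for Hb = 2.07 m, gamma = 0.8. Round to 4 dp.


eta = (3/8) * gamma * Hb / (1 + 3*gamma^2/8)
Numerator = (3/8) * 0.8 * 2.07 = 0.621000
Denominator = 1 + 3*0.8^2/8 = 1 + 0.240000 = 1.240000
eta = 0.621000 / 1.240000
eta = 0.5008 m

0.5008


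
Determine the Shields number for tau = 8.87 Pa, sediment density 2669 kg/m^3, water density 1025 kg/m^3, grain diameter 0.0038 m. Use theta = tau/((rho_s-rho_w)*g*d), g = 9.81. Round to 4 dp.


theta = tau / ((rho_s - rho_w) * g * d)
rho_s - rho_w = 2669 - 1025 = 1644
Denominator = 1644 * 9.81 * 0.0038 = 61.285032
theta = 8.87 / 61.285032
theta = 0.1447

0.1447


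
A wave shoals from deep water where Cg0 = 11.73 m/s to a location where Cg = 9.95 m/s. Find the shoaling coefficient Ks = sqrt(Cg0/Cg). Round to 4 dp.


Ks = sqrt(Cg0 / Cg)
Ks = sqrt(11.73 / 9.95)
Ks = sqrt(1.1789)
Ks = 1.0858

1.0858


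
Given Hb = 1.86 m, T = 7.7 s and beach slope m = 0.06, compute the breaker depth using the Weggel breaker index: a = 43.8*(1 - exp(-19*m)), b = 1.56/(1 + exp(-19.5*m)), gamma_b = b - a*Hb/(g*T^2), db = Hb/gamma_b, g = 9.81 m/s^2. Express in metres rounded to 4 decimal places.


a = 43.8 * (1 - exp(-19 * m))
exp(-19 * 0.06) = exp(-1.1400) = 0.319819
a = 43.8 * (1 - 0.319819) = 29.791927
b = 1.56 / (1 + exp(-19.5 * m))
exp(-19.5 * 0.06) = exp(-1.1700) = 0.310367
b = 1.56 / (1 + 0.310367) = 1.190506
Hb / (g * T^2) = 1.86 / (9.81 * 7.7^2) = 1.86 / 581.6349 = 0.00319788
gamma_b = b - a * Hb/(g*T^2) = 1.190506 - 29.791927 * 0.00319788 = 1.095235
db = Hb / gamma_b = 1.86 / 1.095235
db = 1.6983 m

1.6983


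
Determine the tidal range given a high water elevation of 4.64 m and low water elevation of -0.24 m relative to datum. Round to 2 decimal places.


Tidal range = High water - Low water
Tidal range = 4.64 - (-0.24)
Tidal range = 4.88 m

4.88


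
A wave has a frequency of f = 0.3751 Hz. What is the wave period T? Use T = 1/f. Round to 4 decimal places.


T = 1 / f
T = 1 / 0.3751
T = 2.6660 s

2.6660


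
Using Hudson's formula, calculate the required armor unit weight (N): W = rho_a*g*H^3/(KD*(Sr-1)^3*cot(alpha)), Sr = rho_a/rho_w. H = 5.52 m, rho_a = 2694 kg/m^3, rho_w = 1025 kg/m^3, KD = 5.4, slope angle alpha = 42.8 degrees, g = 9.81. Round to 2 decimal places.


Sr = rho_a / rho_w = 2694 / 1025 = 2.628293
(Sr - 1) = 1.628293
(Sr - 1)^3 = 4.317153
cot(42.8) = 1 / tan(42.8) = 1 / 0.926010 = 1.079902
Numerator = 2694 * 9.81 * 5.52^3 = 4445123.5037
Denominator = 5.4 * 4.317153 * 1.079902 = 25.175345
W = 4445123.5037 / 25.175345
W = 176566.54 N

176566.54


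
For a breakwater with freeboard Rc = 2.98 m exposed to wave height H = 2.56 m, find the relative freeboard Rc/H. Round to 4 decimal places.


Relative freeboard = Rc / H
= 2.98 / 2.56
= 1.1641

1.1641
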